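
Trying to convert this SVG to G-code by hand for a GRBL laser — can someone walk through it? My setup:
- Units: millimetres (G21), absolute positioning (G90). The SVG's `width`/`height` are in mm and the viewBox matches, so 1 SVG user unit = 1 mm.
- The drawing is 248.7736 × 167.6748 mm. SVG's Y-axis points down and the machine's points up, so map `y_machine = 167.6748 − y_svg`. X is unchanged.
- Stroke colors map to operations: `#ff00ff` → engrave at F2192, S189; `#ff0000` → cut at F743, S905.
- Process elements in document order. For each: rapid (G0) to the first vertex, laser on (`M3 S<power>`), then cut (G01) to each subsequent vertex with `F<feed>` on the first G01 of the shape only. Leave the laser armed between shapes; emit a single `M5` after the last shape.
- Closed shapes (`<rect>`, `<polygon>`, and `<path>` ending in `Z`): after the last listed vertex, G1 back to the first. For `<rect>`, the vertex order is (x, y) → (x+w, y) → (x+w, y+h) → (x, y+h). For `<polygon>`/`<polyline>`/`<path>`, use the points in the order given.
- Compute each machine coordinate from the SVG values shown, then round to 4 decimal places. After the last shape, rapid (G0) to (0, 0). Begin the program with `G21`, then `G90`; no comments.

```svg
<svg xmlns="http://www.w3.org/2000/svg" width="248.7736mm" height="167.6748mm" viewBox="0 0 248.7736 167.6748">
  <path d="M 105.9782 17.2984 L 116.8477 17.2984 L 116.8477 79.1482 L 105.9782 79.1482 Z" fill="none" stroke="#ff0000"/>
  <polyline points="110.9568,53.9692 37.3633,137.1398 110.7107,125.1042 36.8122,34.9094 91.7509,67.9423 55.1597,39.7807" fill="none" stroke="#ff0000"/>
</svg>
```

G21
G90
G0 X105.9782 Y150.3764
M3 S905
G01 X116.8477 Y150.3764 F743
G01 X116.8477 Y88.5266
G01 X105.9782 Y88.5266
G01 X105.9782 Y150.3764
G0 X110.9568 Y113.7056
M3 S905
G01 X37.3633 Y30.5350 F743
G01 X110.7107 Y42.5706
G01 X36.8122 Y132.7654
G01 X91.7509 Y99.7325
G01 X55.1597 Y127.8941
M5
G0 X0.0000 Y0.0000

Since the viewBox matches the mm dimensions, user units are millimetres directly. The only transform is the Y-flip y_m = 167.6748 − y_svg.

Shape 1 is a rectangle drawn with `<path>`. Its stroke #ff0000 means cut at S905, F743. After flipping Y the toolpath is (105.9782,150.3764) → (116.8477,150.3764) → (116.8477,88.5266) → (105.9782,88.5266) → (105.9782,150.3764), returning to the start.

Shape 2 is a open polyline drawn with `<polyline>`. Its stroke #ff0000 means cut at S905, F743. After flipping Y the toolpath is (110.9568,113.7056) → (37.3633,30.5350) → (110.7107,42.5706) → (36.8122,132.7654) → (91.7509,99.7325) → (55.1597,127.8941).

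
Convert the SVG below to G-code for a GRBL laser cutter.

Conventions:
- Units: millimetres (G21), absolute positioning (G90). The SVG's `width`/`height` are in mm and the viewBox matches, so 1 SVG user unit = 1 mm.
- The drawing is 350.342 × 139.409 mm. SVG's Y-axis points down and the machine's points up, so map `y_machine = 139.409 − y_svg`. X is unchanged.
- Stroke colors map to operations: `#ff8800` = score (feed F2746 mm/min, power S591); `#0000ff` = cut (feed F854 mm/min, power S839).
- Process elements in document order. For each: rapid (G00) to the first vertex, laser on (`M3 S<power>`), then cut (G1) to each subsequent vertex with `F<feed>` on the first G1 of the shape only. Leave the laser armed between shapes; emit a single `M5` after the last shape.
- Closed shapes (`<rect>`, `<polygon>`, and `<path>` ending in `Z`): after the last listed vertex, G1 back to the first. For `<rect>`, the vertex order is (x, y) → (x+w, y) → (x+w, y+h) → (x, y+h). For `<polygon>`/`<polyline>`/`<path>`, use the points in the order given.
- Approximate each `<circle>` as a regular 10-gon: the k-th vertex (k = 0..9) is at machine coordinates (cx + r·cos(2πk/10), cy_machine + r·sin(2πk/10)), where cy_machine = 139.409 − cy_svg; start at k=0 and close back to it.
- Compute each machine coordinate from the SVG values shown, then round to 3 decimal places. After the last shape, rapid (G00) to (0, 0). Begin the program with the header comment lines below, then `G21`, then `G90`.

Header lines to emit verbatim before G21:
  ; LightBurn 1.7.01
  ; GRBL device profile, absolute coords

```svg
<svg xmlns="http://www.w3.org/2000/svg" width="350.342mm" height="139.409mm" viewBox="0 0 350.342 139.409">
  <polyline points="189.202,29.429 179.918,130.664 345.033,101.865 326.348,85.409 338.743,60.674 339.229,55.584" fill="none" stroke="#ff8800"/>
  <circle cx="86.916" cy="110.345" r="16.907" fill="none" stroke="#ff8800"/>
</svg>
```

viewBox `0 0 350.342 139.409` with mm width/height → 1 unit = 1 mm. Flip: y_m = 139.409 − y_svg.

**Shape 1** — `<polyline>` open polyline, stroke `#ff8800` → score (S591, F2746). Machine vertices: (189.202,109.980) → (179.918,8.745) → (345.033,37.544) → (326.348,54.000) → (338.743,78.735) → (339.229,83.825). Open path.

**Shape 2** — `<circle>` circle, stroke `#ff8800` → score (S591, F2746). Machine vertices: (103.823,29.064) → (100.594,39.002) → (92.141,45.144) → (81.691,45.144) → (73.238,39.002) → (70.009,29.064) → (73.238,19.126) → (81.691,12.984) → (92.141,12.984) → (100.594,19.126) → (103.823,29.064). Closed: final G1 returns to the first vertex.

; LightBurn 1.7.01
; GRBL device profile, absolute coords
G21
G90
G00 X189.202 Y109.980
M3 S591
G1 X179.918 Y8.745 F2746
G1 X345.033 Y37.544
G1 X326.348 Y54.000
G1 X338.743 Y78.735
G1 X339.229 Y83.825
G00 X103.823 Y29.064
M3 S591
G1 X100.594 Y39.002 F2746
G1 X92.141 Y45.144
G1 X81.691 Y45.144
G1 X73.238 Y39.002
G1 X70.009 Y29.064
G1 X73.238 Y19.126
G1 X81.691 Y12.984
G1 X92.141 Y12.984
G1 X100.594 Y19.126
G1 X103.823 Y29.064
M5
G00 X0.000 Y0.000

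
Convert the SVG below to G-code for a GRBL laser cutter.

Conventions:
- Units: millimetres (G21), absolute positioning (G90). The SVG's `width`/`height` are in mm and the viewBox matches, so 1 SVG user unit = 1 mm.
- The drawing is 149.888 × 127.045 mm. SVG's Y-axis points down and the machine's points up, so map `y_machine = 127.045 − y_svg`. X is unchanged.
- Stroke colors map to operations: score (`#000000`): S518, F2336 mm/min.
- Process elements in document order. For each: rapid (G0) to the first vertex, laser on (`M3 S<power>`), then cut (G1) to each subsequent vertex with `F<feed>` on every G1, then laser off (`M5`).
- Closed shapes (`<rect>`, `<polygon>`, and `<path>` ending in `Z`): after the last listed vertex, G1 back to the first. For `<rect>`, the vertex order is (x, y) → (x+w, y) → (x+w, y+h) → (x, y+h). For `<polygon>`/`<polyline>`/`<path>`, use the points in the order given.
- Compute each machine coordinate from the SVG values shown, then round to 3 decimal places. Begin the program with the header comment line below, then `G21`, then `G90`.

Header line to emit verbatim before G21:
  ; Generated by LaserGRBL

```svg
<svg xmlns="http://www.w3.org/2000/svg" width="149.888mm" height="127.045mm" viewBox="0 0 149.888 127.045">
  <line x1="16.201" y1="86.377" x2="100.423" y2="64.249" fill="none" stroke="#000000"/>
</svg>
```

; Generated by LaserGRBL
G21
G90
G0 X16.201 Y40.668
M3 S518
G1 X100.423 Y62.796 F2336
M5

viewBox `0 0 149.888 127.045` with mm width/height → 1 unit = 1 mm. Flip: y_m = 127.045 − y_svg.

**Shape 1** — `<line>` line segment, stroke `#000000` → score (S518, F2336). Machine vertices: (16.201,40.668) → (100.423,62.796). Open path.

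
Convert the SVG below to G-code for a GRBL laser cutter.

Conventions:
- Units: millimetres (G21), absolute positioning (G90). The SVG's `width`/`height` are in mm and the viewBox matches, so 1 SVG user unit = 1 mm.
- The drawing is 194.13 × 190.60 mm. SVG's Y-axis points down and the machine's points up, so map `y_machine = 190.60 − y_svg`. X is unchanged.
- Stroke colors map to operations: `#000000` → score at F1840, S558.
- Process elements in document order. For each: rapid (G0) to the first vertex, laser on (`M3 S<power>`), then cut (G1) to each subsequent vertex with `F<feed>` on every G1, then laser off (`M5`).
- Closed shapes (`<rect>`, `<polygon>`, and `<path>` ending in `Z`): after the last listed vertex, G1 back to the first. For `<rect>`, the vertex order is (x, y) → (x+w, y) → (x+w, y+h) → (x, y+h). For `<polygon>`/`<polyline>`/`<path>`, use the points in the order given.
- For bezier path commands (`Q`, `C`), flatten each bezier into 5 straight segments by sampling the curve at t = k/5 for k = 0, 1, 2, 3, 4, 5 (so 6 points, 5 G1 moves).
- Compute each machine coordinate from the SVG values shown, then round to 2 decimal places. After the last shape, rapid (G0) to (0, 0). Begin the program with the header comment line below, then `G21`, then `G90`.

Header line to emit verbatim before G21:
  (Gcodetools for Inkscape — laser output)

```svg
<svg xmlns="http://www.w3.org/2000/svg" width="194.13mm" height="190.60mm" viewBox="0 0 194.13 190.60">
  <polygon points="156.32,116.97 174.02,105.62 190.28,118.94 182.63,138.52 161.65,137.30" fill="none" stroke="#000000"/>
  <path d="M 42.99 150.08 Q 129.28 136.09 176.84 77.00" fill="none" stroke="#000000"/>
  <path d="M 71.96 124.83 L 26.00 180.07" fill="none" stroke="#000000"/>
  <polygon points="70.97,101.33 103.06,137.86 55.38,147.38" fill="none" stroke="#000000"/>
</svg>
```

(Gcodetools for Inkscape — laser output)
G21
G90
G0 X156.32 Y73.63
M3 S558
G1 X174.02 Y84.98 F1840
G1 X190.28 Y71.66 F1840
G1 X182.63 Y52.08 F1840
G1 X161.65 Y53.30 F1840
G1 X156.32 Y73.63 F1840
M5
G0 X42.99 Y40.52
M3 S558
G1 X75.96 Y47.92 F1840
G1 X105.83 Y58.93 F1840
G1 X132.60 Y73.54 F1840
G1 X156.27 Y91.77 F1840
G1 X176.84 Y113.60 F1840
M5
G0 X71.96 Y65.77
M3 S558
G1 X26.00 Y10.53 F1840
M5
G0 X70.97 Y89.27
M3 S558
G1 X103.06 Y52.74 F1840
G1 X55.38 Y43.22 F1840
G1 X70.97 Y89.27 F1840
M5
G0 X0.00 Y0.00

Since the viewBox matches the mm dimensions, user units are millimetres directly. The only transform is the Y-flip y_m = 190.60 − y_svg.

Shape 1 is a regular polygon drawn with `<polygon>`. Its stroke #000000 means score at S558, F1840. After flipping Y the toolpath is (156.32,73.63) → (174.02,84.98) → (190.28,71.66) → (182.63,52.08) → (161.65,53.30) → (156.32,73.63), returning to the start.

Shape 2 is a quadratic bezier drawn with `<path>`. Its stroke #000000 means score at S558, F1840. After flipping Y the toolpath is (42.99,40.52) → (75.96,47.92) → (105.83,58.93) → (132.60,73.54) → (156.27,91.77) → (176.84,113.60).

Shape 3 is a line segment drawn with `<path>`. Its stroke #000000 means score at S558, F1840. After flipping Y the toolpath is (71.96,65.77) → (26.00,10.53).

Shape 4 is a regular polygon drawn with `<polygon>`. Its stroke #000000 means score at S558, F1840. After flipping Y the toolpath is (70.97,89.27) → (103.06,52.74) → (55.38,43.22) → (70.97,89.27), returning to the start.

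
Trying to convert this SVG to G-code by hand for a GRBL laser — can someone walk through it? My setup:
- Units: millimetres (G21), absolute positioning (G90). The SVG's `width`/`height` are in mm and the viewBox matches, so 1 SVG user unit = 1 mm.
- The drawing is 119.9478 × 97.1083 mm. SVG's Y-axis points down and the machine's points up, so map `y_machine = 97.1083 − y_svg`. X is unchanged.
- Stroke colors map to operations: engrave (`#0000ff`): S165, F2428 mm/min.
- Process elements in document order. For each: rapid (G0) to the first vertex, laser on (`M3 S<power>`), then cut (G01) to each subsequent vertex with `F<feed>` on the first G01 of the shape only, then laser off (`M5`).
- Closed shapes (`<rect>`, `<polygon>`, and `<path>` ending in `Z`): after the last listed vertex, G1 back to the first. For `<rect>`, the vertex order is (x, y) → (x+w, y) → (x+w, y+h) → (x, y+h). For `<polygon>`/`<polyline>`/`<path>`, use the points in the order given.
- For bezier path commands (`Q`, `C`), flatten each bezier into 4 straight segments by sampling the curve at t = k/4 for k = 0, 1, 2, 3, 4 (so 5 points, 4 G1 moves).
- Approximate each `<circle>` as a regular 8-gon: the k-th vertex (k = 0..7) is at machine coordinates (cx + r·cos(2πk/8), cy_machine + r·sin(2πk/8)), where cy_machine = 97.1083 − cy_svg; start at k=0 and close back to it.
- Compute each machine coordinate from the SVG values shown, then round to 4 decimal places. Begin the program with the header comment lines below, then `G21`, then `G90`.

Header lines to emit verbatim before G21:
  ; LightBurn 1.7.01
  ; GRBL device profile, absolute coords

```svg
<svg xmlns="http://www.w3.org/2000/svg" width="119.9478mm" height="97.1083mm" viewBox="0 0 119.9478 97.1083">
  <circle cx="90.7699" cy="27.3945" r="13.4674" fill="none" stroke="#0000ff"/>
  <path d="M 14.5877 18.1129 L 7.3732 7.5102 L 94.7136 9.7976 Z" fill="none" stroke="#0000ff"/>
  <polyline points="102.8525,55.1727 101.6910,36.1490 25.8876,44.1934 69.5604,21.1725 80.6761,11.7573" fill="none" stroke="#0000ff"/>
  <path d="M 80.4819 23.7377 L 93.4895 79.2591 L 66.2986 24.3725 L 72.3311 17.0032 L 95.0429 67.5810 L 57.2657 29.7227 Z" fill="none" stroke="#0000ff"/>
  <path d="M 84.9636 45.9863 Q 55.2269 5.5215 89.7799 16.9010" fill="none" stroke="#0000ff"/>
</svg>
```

; LightBurn 1.7.01
; GRBL device profile, absolute coords
G21
G90
G0 X104.2373 Y69.7138
M3 S165
G01 X100.2928 Y79.2367 F2428
G01 X90.7699 Y83.1812
G01 X81.2470 Y79.2367
G01 X77.3025 Y69.7138
G01 X81.2470 Y60.1909
G01 X90.7699 Y56.2464
G01 X100.2928 Y60.1909
G01 X104.2373 Y69.7138
M5
G0 X14.5877 Y78.9954
M3 S165
G01 X7.3732 Y89.5981 F2428
G01 X94.7136 Y87.3107
G01 X14.5877 Y78.9954
M5
G0 X102.8525 Y41.9356
M3 S165
G01 X101.6910 Y60.9593 F2428
G01 X25.8876 Y52.9149
G01 X69.5604 Y75.9358
G01 X80.6761 Y85.3510
M5
G0 X80.4819 Y73.3706
M3 S165
G01 X93.4895 Y17.8492 F2428
G01 X66.2986 Y72.7358
G01 X72.3311 Y80.1051
G01 X95.0429 Y29.5273
G01 X57.2657 Y67.3856
G01 X80.4819 Y73.3706
M5
G0 X84.9636 Y51.1220
M3 S165
G01 X74.1134 Y68.1141 F2428
G01 X71.2993 Y78.6257
G01 X76.5215 Y82.6568
G01 X89.7799 Y80.2073
M5

1 u = 1 mm; y_m = 97.1083 − y.

[1] `<circle>` circle, #0000ff→engrave S165 F2428: (104.2373,69.7138) → (100.2928,79.2367) → (90.7699,83.1812) → (81.2470,79.2367) → (77.3025,69.7138) → (81.2470,60.1909) → (90.7699,56.2464) → (100.2928,60.1909) → (104.2373,69.7138) (closed)

[2] `<path>` closed polygon, #0000ff→engrave S165 F2428: (14.5877,78.9954) → (7.3732,89.5981) → (94.7136,87.3107) → (14.5877,78.9954) (closed)

[3] `<polyline>` open polyline, #0000ff→engrave S165 F2428: (102.8525,41.9356) → (101.6910,60.9593) → (25.8876,52.9149) → (69.5604,75.9358) → (80.6761,85.3510)

[4] `<path>` closed polygon, #0000ff→engrave S165 F2428: (80.4819,73.3706) → (93.4895,17.8492) → (66.2986,72.7358) → (72.3311,80.1051) → (95.0429,29.5273) → (57.2657,67.3856) → (80.4819,73.3706) (closed)

[5] `<path>` quadratic bezier, #0000ff→engrave S165 F2428: (84.9636,51.1220) → (74.1134,68.1141) → (71.2993,78.6257) → (76.5215,82.6568) → (89.7799,80.2073)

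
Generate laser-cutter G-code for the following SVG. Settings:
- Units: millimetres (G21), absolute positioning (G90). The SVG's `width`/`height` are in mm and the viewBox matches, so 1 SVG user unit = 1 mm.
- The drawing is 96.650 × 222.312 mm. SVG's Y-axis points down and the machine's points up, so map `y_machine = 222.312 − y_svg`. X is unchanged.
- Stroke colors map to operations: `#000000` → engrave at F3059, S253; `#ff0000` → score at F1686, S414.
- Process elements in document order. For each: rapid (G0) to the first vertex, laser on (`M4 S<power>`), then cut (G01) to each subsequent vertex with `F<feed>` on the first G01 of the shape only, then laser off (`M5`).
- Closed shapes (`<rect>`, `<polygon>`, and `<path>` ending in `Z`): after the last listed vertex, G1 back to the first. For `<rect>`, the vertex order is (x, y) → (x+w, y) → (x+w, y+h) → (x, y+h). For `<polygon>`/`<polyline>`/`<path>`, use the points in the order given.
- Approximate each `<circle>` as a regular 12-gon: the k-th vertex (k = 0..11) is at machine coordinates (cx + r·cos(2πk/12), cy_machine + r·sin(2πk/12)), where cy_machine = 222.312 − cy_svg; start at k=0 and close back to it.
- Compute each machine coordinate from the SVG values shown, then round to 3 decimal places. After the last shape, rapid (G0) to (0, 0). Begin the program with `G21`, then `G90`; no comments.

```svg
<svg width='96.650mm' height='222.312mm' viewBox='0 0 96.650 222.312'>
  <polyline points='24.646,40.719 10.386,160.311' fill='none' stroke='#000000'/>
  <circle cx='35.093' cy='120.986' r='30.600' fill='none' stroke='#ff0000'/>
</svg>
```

G21
G90
G0 X24.646 Y181.593
M4 S253
G01 X10.386 Y62.001 F3059
M5
G0 X65.693 Y101.326
M4 S414
G01 X61.593 Y116.626 F1686
G01 X50.393 Y127.826
G01 X35.093 Y131.926
G01 X19.793 Y127.826
G01 X8.593 Y116.626
G01 X4.493 Y101.326
G01 X8.593 Y86.026
G01 X19.793 Y74.826
G01 X35.093 Y70.726
G01 X50.393 Y74.826
G01 X61.593 Y86.026
G01 X65.693 Y101.326
M5
G0 X0.000 Y0.000

viewBox `0 0 96.650 222.312` with mm width/height → 1 unit = 1 mm. Flip: y_m = 222.312 − y_svg.

**Shape 1** — `<polyline>` line segment, stroke `#000000` → engrave (S253, F3059). Machine vertices: (24.646,181.593) → (10.386,62.001). Open path.

**Shape 2** — `<circle>` circle, stroke `#ff0000` → score (S414, F1686). Machine vertices: (65.693,101.326) → (61.593,116.626) → (50.393,127.826) → (35.093,131.926) → (19.793,127.826) → (8.593,116.626) → (4.493,101.326) → (8.593,86.026) → (19.793,74.826) → (35.093,70.726) → (50.393,74.826) → (61.593,86.026) → (65.693,101.326). Closed: final G1 returns to the first vertex.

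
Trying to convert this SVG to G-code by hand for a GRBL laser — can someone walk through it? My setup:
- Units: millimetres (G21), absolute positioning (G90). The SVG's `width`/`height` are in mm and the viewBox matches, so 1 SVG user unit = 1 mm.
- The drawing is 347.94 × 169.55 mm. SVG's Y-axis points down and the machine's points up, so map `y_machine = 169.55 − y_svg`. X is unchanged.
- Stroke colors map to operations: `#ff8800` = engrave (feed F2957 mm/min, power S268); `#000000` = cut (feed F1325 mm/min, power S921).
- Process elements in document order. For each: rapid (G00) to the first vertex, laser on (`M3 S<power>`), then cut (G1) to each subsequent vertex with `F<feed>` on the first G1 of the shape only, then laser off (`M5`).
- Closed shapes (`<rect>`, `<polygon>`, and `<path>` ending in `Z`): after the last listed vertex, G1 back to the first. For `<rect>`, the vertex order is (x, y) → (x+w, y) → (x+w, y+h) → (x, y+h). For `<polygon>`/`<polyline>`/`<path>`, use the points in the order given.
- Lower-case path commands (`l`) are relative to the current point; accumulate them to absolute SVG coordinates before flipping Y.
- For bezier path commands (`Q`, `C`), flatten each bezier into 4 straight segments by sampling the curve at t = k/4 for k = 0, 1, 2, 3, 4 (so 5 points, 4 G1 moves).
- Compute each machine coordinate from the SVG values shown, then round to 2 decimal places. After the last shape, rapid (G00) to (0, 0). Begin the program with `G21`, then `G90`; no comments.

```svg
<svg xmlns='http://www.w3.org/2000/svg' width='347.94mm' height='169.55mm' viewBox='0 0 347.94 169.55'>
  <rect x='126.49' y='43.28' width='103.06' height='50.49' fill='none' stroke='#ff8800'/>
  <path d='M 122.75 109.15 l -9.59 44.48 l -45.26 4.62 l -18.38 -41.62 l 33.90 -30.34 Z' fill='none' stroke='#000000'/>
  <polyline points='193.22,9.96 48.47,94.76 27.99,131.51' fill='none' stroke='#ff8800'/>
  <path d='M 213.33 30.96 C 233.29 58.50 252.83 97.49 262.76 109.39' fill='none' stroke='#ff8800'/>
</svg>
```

1 u = 1 mm; y_m = 169.55 − y.

[1] `<rect>` rectangle, #ff8800→engrave S268 F2957: (126.49,126.27) → (229.55,126.27) → (229.55,75.78) → (126.49,75.78) → (126.49,126.27) (closed)

[2] `<path>` regular polygon, #000000→cut S921 F1325: (122.75,60.40) → (113.16,15.92) → (67.90,11.30) → (49.52,52.92) → (83.42,83.26) → (122.75,60.40) (closed)

[3] `<polyline>` open polyline, #ff8800→engrave S268 F2957: (193.22,159.59) → (48.47,74.79) → (27.99,38.04)

[4] `<path>` cubic bezier, #ff8800→engrave S268 F2957: (213.33,138.59) → (228.08,116.39) → (241.81,93.51) → (253.65,73.56) → (262.76,60.16)

G21
G90
G00 X126.49 Y126.27
M3 S268
G1 X229.55 Y126.27 F2957
G1 X229.55 Y75.78
G1 X126.49 Y75.78
G1 X126.49 Y126.27
M5
G00 X122.75 Y60.40
M3 S921
G1 X113.16 Y15.92 F1325
G1 X67.90 Y11.30
G1 X49.52 Y52.92
G1 X83.42 Y83.26
G1 X122.75 Y60.40
M5
G00 X193.22 Y159.59
M3 S268
G1 X48.47 Y74.79 F2957
G1 X27.99 Y38.04
M5
G00 X213.33 Y138.59
M3 S268
G1 X228.08 Y116.39 F2957
G1 X241.81 Y93.51
G1 X253.65 Y73.56
G1 X262.76 Y60.16
M5
G00 X0.00 Y0.00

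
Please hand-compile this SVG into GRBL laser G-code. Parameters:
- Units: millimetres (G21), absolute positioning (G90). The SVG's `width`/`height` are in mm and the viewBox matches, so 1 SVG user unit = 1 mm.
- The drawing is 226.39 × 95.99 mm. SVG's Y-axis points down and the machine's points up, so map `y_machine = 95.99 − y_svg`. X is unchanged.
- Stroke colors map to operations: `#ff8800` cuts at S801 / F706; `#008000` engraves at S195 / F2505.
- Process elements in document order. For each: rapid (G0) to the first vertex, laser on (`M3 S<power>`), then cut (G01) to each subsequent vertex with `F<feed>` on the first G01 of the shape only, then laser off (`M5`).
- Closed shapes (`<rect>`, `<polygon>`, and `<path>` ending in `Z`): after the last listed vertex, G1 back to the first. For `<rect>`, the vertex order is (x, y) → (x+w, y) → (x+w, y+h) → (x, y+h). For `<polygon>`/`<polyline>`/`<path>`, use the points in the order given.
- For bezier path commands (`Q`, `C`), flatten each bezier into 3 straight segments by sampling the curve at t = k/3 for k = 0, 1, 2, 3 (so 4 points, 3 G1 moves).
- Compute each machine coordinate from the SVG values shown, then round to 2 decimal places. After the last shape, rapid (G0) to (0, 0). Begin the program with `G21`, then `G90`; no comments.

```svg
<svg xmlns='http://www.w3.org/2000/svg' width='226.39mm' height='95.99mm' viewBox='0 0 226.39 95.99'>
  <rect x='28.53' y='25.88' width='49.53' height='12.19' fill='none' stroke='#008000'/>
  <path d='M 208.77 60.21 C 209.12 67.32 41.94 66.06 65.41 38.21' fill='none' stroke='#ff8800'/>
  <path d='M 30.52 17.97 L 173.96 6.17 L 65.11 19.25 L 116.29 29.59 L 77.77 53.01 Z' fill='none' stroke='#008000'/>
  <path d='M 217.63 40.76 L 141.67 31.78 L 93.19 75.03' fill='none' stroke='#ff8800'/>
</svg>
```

G21
G90
G0 X28.53 Y70.11
M3 S195
G01 X78.06 Y70.11 F2505
G01 X78.06 Y57.92
G01 X28.53 Y57.92
G01 X28.53 Y70.11
M5
G0 X208.77 Y35.78
M3 S801
G01 X166.54 Y32.13 F706
G01 X92.22 Y38.12
G01 X65.41 Y57.78
M5
G0 X30.52 Y78.02
M3 S195
G01 X173.96 Y89.82 F2505
G01 X65.11 Y76.74
G01 X116.29 Y66.40
G01 X77.77 Y42.98
G01 X30.52 Y78.02
M5
G0 X217.63 Y55.23
M3 S801
G01 X141.67 Y64.21 F706
G01 X93.19 Y20.96
M5
G0 X0.00 Y0.00

viewBox `0 0 226.39 95.99` with mm width/height → 1 unit = 1 mm. Flip: y_m = 95.99 − y_svg.

**Shape 1** — `<rect>` rectangle, stroke `#008000` → engrave (S195, F2505). Machine vertices: (28.53,70.11) → (78.06,70.11) → (78.06,57.92) → (28.53,57.92) → (28.53,70.11). Closed: final G1 returns to the first vertex.

**Shape 2** — `<path>` cubic bezier, stroke `#ff8800` → cut (S801, F706). Control points (SVG): P0=(208.77,60.21), P1=(209.12,67.32), P2=(41.94,66.06), P3=(65.41,38.21); sampled at t=k/3. Machine vertices: (208.77,35.78) → (166.54,32.13) → (92.22,38.12) → (65.41,57.78). Open path.

**Shape 3** — `<path>` closed polygon, stroke `#008000` → engrave (S195, F2505). Machine vertices: (30.52,78.02) → (173.96,89.82) → (65.11,76.74) → (116.29,66.40) → (77.77,42.98) → (30.52,78.02). Closed: final G1 returns to the first vertex.

**Shape 4** — `<path>` open polyline, stroke `#ff8800` → cut (S801, F706). Machine vertices: (217.63,55.23) → (141.67,64.21) → (93.19,20.96). Open path.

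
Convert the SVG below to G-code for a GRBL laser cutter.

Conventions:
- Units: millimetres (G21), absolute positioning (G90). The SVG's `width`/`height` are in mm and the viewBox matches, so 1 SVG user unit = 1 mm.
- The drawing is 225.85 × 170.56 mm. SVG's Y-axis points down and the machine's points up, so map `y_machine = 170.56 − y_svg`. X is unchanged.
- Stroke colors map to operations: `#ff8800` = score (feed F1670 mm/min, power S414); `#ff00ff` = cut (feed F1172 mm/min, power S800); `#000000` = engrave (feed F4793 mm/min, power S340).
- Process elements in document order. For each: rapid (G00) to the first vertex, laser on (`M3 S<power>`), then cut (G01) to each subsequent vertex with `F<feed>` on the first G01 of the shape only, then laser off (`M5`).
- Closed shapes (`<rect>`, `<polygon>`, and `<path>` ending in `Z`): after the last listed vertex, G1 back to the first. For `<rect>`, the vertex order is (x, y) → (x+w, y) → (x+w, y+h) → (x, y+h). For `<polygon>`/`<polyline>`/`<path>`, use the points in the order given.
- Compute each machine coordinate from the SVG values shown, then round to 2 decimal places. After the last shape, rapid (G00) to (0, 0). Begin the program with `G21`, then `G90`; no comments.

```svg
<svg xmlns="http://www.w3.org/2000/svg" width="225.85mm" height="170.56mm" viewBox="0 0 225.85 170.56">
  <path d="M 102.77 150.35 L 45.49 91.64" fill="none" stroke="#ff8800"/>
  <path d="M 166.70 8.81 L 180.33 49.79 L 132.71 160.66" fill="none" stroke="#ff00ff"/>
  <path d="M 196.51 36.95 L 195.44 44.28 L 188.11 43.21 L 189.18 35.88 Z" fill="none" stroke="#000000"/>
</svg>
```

G21
G90
G00 X102.77 Y20.21
M3 S414
G01 X45.49 Y78.92 F1670
M5
G00 X166.70 Y161.75
M3 S800
G01 X180.33 Y120.77 F1172
G01 X132.71 Y9.90
M5
G00 X196.51 Y133.61
M3 S340
G01 X195.44 Y126.28 F4793
G01 X188.11 Y127.35
G01 X189.18 Y134.68
G01 X196.51 Y133.61
M5
G00 X0.00 Y0.00

viewBox `0 0 225.85 170.56` with mm width/height → 1 unit = 1 mm. Flip: y_m = 170.56 − y_svg.

**Shape 1** — `<path>` line segment, stroke `#ff8800` → score (S414, F1670). Machine vertices: (102.77,20.21) → (45.49,78.92). Open path.

**Shape 2** — `<path>` open polyline, stroke `#ff00ff` → cut (S800, F1172). Machine vertices: (166.70,161.75) → (180.33,120.77) → (132.71,9.90). Open path.

**Shape 3** — `<path>` regular polygon, stroke `#000000` → engrave (S340, F4793). Machine vertices: (196.51,133.61) → (195.44,126.28) → (188.11,127.35) → (189.18,134.68) → (196.51,133.61). Closed: final G1 returns to the first vertex.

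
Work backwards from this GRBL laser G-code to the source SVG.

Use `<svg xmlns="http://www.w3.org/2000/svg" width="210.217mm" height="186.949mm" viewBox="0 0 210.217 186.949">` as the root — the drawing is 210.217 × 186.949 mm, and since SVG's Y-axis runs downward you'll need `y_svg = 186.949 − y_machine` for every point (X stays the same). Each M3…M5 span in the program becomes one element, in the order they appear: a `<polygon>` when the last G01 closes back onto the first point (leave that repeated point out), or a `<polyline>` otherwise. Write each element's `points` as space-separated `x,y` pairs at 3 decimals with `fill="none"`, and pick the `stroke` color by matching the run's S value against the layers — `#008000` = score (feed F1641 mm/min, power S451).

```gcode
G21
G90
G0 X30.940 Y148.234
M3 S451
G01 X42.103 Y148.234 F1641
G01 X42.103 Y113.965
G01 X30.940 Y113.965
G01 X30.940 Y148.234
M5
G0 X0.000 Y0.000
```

Each laser-on run becomes one SVG element. Flip Y back into SVG space with y_svg = 186.949 − y_machine. Every run uses S451, so all elements get stroke `#008000` (score).

Run 1: The run returns to its start, so emit a `<polygon>` with points (Y-flipped): 30.940,38.715 42.103,38.715 42.103,72.984 30.940,72.984.

<svg xmlns="http://www.w3.org/2000/svg" width="210.217mm" height="186.949mm" viewBox="0 0 210.217 186.949">
  <polygon points="30.940,38.715 42.103,38.715 42.103,72.984 30.940,72.984" fill="none" stroke="#008000"/>
</svg>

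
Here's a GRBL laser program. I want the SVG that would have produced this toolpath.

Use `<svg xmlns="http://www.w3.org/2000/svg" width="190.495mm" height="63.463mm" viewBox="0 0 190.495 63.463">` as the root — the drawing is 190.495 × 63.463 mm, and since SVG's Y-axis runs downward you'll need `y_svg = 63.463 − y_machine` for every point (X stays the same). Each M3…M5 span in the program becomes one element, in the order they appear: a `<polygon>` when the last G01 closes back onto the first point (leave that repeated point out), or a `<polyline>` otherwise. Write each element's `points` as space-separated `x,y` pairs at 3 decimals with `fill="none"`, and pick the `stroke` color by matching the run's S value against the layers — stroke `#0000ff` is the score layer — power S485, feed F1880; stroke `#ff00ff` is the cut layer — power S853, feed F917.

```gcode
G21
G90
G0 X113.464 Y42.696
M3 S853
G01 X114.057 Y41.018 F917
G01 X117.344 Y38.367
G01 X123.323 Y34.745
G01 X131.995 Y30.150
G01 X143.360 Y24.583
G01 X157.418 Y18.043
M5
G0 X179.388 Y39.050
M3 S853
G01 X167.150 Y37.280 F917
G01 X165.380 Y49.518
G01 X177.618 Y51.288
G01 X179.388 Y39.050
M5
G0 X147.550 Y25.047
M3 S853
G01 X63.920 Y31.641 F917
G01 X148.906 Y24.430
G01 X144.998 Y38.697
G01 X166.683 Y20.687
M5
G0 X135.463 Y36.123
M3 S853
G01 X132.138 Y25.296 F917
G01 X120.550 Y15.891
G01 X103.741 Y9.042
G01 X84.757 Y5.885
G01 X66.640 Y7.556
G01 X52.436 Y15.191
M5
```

Each laser-on run becomes one SVG element. Flip Y back into SVG space with y_svg = 63.463 − y_machine. Every run uses S853, so all elements get stroke `#ff00ff` (cut).

Run 1: The run is open, so emit a `<polyline>` with points (Y-flipped): 113.464,20.767 114.057,22.445 117.344,25.096 123.323,28.718 131.995,33.313 143.360,38.880 157.418,45.420.

Run 2: The run returns to its start, so emit a `<polygon>` with points (Y-flipped): 179.388,24.413 167.150,26.183 165.380,13.945 177.618,12.175.

Run 3: The run is open, so emit a `<polyline>` with points (Y-flipped): 147.550,38.416 63.920,31.822 148.906,39.033 144.998,24.766 166.683,42.776.

Run 4: The run is open, so emit a `<polyline>` with points (Y-flipped): 135.463,27.340 132.138,38.167 120.550,47.572 103.741,54.421 84.757,57.578 66.640,55.907 52.436,48.272.

<svg xmlns="http://www.w3.org/2000/svg" width="190.495mm" height="63.463mm" viewBox="0 0 190.495 63.463">
  <polyline points="113.464,20.767 114.057,22.445 117.344,25.096 123.323,28.718 131.995,33.313 143.360,38.880 157.418,45.420" fill="none" stroke="#ff00ff"/>
  <polygon points="179.388,24.413 167.150,26.183 165.380,13.945 177.618,12.175" fill="none" stroke="#ff00ff"/>
  <polyline points="147.550,38.416 63.920,31.822 148.906,39.033 144.998,24.766 166.683,42.776" fill="none" stroke="#ff00ff"/>
  <polyline points="135.463,27.340 132.138,38.167 120.550,47.572 103.741,54.421 84.757,57.578 66.640,55.907 52.436,48.272" fill="none" stroke="#ff00ff"/>
</svg>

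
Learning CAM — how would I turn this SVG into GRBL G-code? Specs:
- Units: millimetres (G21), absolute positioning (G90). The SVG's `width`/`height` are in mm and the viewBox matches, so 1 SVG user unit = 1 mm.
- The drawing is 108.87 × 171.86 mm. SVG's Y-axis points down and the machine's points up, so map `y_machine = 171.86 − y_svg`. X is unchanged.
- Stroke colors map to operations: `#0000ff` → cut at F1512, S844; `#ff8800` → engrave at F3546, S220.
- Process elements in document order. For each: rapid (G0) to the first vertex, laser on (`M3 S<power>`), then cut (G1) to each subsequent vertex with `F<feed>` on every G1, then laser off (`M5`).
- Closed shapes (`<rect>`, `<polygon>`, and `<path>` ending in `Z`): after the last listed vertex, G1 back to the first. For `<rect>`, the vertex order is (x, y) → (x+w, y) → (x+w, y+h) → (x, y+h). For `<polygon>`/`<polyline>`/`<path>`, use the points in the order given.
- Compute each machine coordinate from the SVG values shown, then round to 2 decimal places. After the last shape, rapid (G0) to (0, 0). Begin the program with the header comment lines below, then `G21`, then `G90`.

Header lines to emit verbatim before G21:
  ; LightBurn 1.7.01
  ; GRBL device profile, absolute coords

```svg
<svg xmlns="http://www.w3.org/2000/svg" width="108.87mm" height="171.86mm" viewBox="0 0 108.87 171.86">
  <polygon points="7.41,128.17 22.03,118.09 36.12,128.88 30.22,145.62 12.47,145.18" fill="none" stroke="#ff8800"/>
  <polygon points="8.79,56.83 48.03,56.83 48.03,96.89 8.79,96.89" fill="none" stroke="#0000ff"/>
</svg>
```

Since the viewBox matches the mm dimensions, user units are millimetres directly. The only transform is the Y-flip y_m = 171.86 − y_svg.

Shape 1 is a regular polygon drawn with `<polygon>`. Its stroke #ff8800 means engrave at S220, F3546. After flipping Y the toolpath is (7.41,43.69) → (22.03,53.77) → (36.12,42.98) → (30.22,26.24) → (12.47,26.68) → (7.41,43.69), returning to the start.

Shape 2 is a rectangle drawn with `<polygon>`. Its stroke #0000ff means cut at S844, F1512. After flipping Y the toolpath is (8.79,115.03) → (48.03,115.03) → (48.03,74.97) → (8.79,74.97) → (8.79,115.03), returning to the start.

; LightBurn 1.7.01
; GRBL device profile, absolute coords
G21
G90
G0 X7.41 Y43.69
M3 S220
G1 X22.03 Y53.77 F3546
G1 X36.12 Y42.98 F3546
G1 X30.22 Y26.24 F3546
G1 X12.47 Y26.68 F3546
G1 X7.41 Y43.69 F3546
M5
G0 X8.79 Y115.03
M3 S844
G1 X48.03 Y115.03 F1512
G1 X48.03 Y74.97 F1512
G1 X8.79 Y74.97 F1512
G1 X8.79 Y115.03 F1512
M5
G0 X0.00 Y0.00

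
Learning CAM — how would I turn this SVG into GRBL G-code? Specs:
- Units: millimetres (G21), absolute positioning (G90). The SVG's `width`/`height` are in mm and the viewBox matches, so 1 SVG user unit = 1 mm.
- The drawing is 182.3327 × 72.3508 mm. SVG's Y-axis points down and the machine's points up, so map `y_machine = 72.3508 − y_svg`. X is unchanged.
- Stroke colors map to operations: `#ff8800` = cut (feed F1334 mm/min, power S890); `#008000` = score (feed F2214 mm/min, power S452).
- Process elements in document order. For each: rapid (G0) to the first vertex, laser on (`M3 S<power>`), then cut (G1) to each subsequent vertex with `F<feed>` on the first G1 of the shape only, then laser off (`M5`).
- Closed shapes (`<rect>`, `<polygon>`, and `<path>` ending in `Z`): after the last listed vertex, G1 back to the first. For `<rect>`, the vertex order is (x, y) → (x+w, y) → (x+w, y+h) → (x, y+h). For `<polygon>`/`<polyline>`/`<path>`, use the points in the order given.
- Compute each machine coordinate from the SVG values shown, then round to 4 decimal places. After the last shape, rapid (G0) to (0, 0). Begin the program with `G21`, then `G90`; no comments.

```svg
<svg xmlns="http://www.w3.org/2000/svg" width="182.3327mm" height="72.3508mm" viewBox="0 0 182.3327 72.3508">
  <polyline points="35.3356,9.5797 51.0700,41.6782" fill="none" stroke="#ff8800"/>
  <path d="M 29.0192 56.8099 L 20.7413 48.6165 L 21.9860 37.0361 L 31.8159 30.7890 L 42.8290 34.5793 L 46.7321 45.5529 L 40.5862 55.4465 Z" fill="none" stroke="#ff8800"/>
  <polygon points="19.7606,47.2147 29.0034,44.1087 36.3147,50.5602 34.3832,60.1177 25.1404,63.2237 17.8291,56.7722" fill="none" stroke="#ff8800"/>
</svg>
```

viewBox `0 0 182.3327 72.3508` with mm width/height → 1 unit = 1 mm. Flip: y_m = 72.3508 − y_svg.

**Shape 1** — `<polyline>` line segment, stroke `#ff8800` → cut (S890, F1334). Machine vertices: (35.3356,62.7711) → (51.0700,30.6726). Open path.

**Shape 2** — `<path>` regular polygon, stroke `#ff8800` → cut (S890, F1334). Machine vertices: (29.0192,15.5409) → (20.7413,23.7343) → (21.9860,35.3147) → (31.8159,41.5618) → (42.8290,37.7715) → (46.7321,26.7979) → (40.5862,16.9043) → (29.0192,15.5409). Closed: final G1 returns to the first vertex.

**Shape 3** — `<polygon>` regular polygon, stroke `#ff8800` → cut (S890, F1334). Machine vertices: (19.7606,25.1361) → (29.0034,28.2421) → (36.3147,21.7906) → (34.3832,12.2331) → (25.1404,9.1271) → (17.8291,15.5786) → (19.7606,25.1361). Closed: final G1 returns to the first vertex.

G21
G90
G0 X35.3356 Y62.7711
M3 S890
G1 X51.0700 Y30.6726 F1334
M5
G0 X29.0192 Y15.5409
M3 S890
G1 X20.7413 Y23.7343 F1334
G1 X21.9860 Y35.3147
G1 X31.8159 Y41.5618
G1 X42.8290 Y37.7715
G1 X46.7321 Y26.7979
G1 X40.5862 Y16.9043
G1 X29.0192 Y15.5409
M5
G0 X19.7606 Y25.1361
M3 S890
G1 X29.0034 Y28.2421 F1334
G1 X36.3147 Y21.7906
G1 X34.3832 Y12.2331
G1 X25.1404 Y9.1271
G1 X17.8291 Y15.5786
G1 X19.7606 Y25.1361
M5
G0 X0.0000 Y0.0000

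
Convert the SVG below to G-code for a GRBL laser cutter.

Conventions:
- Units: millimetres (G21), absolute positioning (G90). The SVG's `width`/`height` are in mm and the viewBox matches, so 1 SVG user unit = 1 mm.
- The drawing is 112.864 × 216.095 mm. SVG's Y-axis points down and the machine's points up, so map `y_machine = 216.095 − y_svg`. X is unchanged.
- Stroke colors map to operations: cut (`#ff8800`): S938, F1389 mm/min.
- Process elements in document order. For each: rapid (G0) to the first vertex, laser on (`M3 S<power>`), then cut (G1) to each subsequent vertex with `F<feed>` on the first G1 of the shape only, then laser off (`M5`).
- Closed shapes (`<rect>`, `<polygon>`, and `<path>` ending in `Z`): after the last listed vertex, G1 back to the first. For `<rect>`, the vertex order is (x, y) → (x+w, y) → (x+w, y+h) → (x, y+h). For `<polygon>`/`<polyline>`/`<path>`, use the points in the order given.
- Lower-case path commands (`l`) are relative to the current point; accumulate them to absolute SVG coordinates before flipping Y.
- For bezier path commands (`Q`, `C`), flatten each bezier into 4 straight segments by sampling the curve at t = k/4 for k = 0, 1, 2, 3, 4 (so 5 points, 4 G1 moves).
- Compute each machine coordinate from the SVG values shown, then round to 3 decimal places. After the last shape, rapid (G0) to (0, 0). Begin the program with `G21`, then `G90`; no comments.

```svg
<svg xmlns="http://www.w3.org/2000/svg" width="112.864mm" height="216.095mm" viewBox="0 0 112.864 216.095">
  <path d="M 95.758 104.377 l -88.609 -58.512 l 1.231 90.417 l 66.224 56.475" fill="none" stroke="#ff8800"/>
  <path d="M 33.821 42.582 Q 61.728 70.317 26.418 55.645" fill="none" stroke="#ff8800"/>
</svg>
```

1 u = 1 mm; y_m = 216.095 − y.

[1] `<path>` open polyline, #ff8800→cut S938 F1389: (95.758,111.718) → (7.149,170.230) → (8.380,79.813) → (74.604,23.338)

[2] `<path>` quadratic bezier, #ff8800→cut S938 F1389: (33.821,173.513) → (43.823,162.296) → (45.924,156.380) → (40.122,155.764) → (26.418,160.450)

G21
G90
G0 X95.758 Y111.718
M3 S938
G1 X7.149 Y170.230 F1389
G1 X8.380 Y79.813
G1 X74.604 Y23.338
M5
G0 X33.821 Y173.513
M3 S938
G1 X43.823 Y162.296 F1389
G1 X45.924 Y156.380
G1 X40.122 Y155.764
G1 X26.418 Y160.450
M5
G0 X0.000 Y0.000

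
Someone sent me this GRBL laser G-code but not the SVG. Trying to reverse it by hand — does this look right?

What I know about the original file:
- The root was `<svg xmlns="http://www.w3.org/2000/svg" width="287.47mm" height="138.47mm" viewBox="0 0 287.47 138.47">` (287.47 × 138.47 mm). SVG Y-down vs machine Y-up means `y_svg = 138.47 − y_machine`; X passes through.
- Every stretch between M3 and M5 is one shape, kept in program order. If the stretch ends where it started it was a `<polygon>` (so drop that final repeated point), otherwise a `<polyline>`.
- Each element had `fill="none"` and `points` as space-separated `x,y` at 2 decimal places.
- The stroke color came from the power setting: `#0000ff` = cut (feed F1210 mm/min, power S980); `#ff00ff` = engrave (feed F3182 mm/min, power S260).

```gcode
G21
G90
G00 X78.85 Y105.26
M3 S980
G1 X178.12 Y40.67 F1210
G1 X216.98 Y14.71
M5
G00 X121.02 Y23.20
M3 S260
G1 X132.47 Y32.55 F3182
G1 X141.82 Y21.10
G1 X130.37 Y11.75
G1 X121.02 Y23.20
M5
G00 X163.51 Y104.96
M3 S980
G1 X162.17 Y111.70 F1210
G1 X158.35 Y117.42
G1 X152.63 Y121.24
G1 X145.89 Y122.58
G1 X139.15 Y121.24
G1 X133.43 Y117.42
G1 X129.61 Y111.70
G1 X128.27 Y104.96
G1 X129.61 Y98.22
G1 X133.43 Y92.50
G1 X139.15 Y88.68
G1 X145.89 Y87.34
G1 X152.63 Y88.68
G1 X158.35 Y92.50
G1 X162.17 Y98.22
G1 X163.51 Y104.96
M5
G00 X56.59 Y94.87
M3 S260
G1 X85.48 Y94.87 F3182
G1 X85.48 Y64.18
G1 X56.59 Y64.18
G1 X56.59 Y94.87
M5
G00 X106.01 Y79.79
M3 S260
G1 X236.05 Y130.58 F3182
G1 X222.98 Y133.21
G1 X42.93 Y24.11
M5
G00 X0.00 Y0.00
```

y_svg = 138.47 − y_m.

[1] S980→`#0000ff` (cut); open run; points: 78.85,33.21 178.12,97.80 216.98,123.76

[2] S260→`#ff00ff` (engrave); closed run; points: 121.02,115.27 132.47,105.92 141.82,117.37 130.37,126.72

[3] S980→`#0000ff` (cut); closed run; points: 163.51,33.51 162.17,26.77 158.35,21.05 152.63,17.23 145.89,15.89 139.15,17.23 133.43,21.05 129.61,26.77 128.27,33.51 129.61,40.25 133.43,45.97 139.15,49.79 145.89,51.13 152.63,49.79 158.35,45.97 162.17,40.25

[4] S260→`#ff00ff` (engrave); closed run; points: 56.59,43.60 85.48,43.60 85.48,74.29 56.59,74.29

[5] S260→`#ff00ff` (engrave); open run; points: 106.01,58.68 236.05,7.89 222.98,5.26 42.93,114.36

<svg xmlns="http://www.w3.org/2000/svg" width="287.47mm" height="138.47mm" viewBox="0 0 287.47 138.47">
  <polyline points="78.85,33.21 178.12,97.80 216.98,123.76" fill="none" stroke="#0000ff"/>
  <polygon points="121.02,115.27 132.47,105.92 141.82,117.37 130.37,126.72" fill="none" stroke="#ff00ff"/>
  <polygon points="163.51,33.51 162.17,26.77 158.35,21.05 152.63,17.23 145.89,15.89 139.15,17.23 133.43,21.05 129.61,26.77 128.27,33.51 129.61,40.25 133.43,45.97 139.15,49.79 145.89,51.13 152.63,49.79 158.35,45.97 162.17,40.25" fill="none" stroke="#0000ff"/>
  <polygon points="56.59,43.60 85.48,43.60 85.48,74.29 56.59,74.29" fill="none" stroke="#ff00ff"/>
  <polyline points="106.01,58.68 236.05,7.89 222.98,5.26 42.93,114.36" fill="none" stroke="#ff00ff"/>
</svg>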